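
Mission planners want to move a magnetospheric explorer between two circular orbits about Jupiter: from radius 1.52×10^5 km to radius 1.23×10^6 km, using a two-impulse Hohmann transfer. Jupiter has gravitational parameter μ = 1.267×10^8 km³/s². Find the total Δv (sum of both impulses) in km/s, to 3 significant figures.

The Hohmann ellipse has a_t = (r₁ + r₂)/2 = 6.910×10^5 km.
At r₁ the circular-orbit speed is v₁ = √(μ/r₁) = 28.871 km/s.
Transfer-orbit speed at r₁ (vis-viva): v_p = √[μ(2/r₁ − 1/a_t)] = 38.519 km/s.
First burn Δv₁ = |v_p − v₁| = 9.648 km/s.
Circular speed at r₂: v₂ = √(μ/r₂) = 10.149 km/s.
Transfer-orbit speed at r₂: v_a = √[μ(2/r₂ − 1/a_t)] = 4.7601 km/s.
Second burn Δv₂ = |v₂ − v_a| = 5.389 km/s.
Total Δv = Δv₁ + Δv₂ = 15.04 km/s.

Δv = 15.0 km/s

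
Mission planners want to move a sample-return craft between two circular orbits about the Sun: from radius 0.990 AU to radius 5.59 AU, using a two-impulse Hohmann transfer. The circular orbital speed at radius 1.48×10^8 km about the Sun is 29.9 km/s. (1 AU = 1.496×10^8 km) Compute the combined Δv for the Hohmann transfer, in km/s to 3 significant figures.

Δv = 14.7 km/s

From the circular-orbit relation v² = μ/r at r = 1.48×10^8 km: μ = v²r = (29.9)² × 1.48×10^8 = 1.32313×10^11 km³/s².
In km: r₁ = 0.990 × 1.496×10^8 = 1.48104×10^8 km; r₂ = 5.59 × 1.496×10^8 = 8.36264×10^8 km.
Semi-major axis of the transfer orbit: a_t = (1.48104×10^8 + 8.36264×10^8)/2 = 4.92184×10^8 km.
At r₁ the circular-orbit speed is v₁ = √(μ/r₁) = 29.890 km/s.
On the transfer ellipse at r₁, v² = μ(2/r − 1/a) gives v_p = √[μ(2/r₁ − 1/a_t)] = 38.961 km/s.
First burn Δv₁ = |v_p − v₁| = 9.071 km/s.
Circular speed at r₂: v₂ = √(μ/r₂) = 12.579 km/s.
Transfer-orbit speed at r₂: v_a = √[μ(2/r₂ − 1/a_t)] = 6.9000 km/s.
Second burn Δv₂ = |v₂ − v_a| = 5.679 km/s.
Δv = Δv₁ + Δv₂ = 9.071 + 5.679 = 14.75 km/s.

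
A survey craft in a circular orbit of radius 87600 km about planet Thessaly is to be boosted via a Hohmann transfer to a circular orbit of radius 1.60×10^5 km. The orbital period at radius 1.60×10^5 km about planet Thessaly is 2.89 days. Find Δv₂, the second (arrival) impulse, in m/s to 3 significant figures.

Δv₂ = 639 m/s

From Kepler's third law T² = 4π²r³/μ at r = 1.60×10^5 km, T = 2.89 days = 2.89 × 86400 s = 2.49696×10^5 s: μ = 4π²r³/T² = 2.59356×10^6 km³/s².
Semi-major axis of the transfer orbit: a_t = (87600 + 1.600×10^5)/2 = 1.238×10^5 km.
Circular speed at r = 1.600×10^5 km: v_c = √(μ/r) = 4.0261 km/s.
Transfer-orbit speed at the same r (vis-viva, a = a_t): v_t = √[μ(2/r − 1/a_t)] = 3.3867 km/s.
Δv₂ = |v_t − v_c| = |3.3867 − 4.0261| = 0.6394 km/s.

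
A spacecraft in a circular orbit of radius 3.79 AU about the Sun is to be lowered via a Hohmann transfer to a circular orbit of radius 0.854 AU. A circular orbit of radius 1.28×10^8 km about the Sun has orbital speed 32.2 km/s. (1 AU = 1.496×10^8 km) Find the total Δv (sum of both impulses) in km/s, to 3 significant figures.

From the circular-orbit relation v² = μ/r at r = 1.28×10^8 km: μ = v²r = (32.2)² × 1.28×10^8 = 1.32716×10^11 km³/s².
In km: r₁ = 3.79 × 1.496×10^8 = 5.66984×10^8 km; r₂ = 0.854 × 1.496×10^8 = 1.277584×10^8 km.
The Hohmann ellipse has a_t = (r₁ + r₂)/2 = 3.473712×10^8 km.
At r₁ the circular-orbit speed is v₁ = √(μ/r₁) = 15.299 km/s.
On the transfer ellipse at r₁, vis-viva gives v_a = √[μ(2/r₁ − 1/a_t)] = 9.2784 km/s.
First burn Δv₁ = |v_a − v₁| = 6.021 km/s.
At r₂, v₂ = √(μ/r₂) = 32.230 km/s.
Transfer-orbit speed at r₂: v_p = √[μ(2/r₂ − 1/a_t)] = 41.177 km/s.
Second burn Δv₂ = |v₂ − v_p| = 8.947 km/s.
Total Δv = Δv₁ + Δv₂ = 14.97 km/s.

Δv = 15.0 km/s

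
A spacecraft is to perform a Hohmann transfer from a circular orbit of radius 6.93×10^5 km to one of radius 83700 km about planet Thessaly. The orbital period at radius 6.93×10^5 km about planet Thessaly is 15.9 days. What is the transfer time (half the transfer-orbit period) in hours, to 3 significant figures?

t = 80.0 hours

From Kepler's third law T² = 4π²r³/μ at r = 6.93×10^5 km, T = 15.9 days = 15.9 × 86400 s = 1.37376×10^6 s: μ = 4π²r³/T² = 6.96206×10^6 km³/s².
Transfer-ellipse semi-major axis a_t = (r₁ + r₂)/2 = (6.930×10^5 + 83700)/2 = 3.8835×10^5 km.
Half the transfer-orbit period gives t = π√(a_t³/μ) = 2.881×10^5 s.
Converting: 2.881×10^5 s ÷ 3600 s/hour = 80.0 hours.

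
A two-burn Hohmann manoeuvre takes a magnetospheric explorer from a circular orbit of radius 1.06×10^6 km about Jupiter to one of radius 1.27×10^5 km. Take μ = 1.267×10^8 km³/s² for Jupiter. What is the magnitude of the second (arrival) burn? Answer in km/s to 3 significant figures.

Δv₂ = 10.6 km/s

Transfer-ellipse semi-major axis a_t = (r₁ + r₂)/2 = (1.060×10^6 + 1.270×10^5)/2 = 5.935×10^5 km.
On the circular orbit at r = 1.270×10^5 km, v_c = √(μ/r) = 31.585 km/s.
Transfer-orbit speed at the same r (vis-viva, a = a_t): v_t = √[μ(2/r − 1/a_t)] = 42.211 km/s.
Δv₂ = |v_t − v_c| = |42.211 − 31.585| = 10.63 km/s.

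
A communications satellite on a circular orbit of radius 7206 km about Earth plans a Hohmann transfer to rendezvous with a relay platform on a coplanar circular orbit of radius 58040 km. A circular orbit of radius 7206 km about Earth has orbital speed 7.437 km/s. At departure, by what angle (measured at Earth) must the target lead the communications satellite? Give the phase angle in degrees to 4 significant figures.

φ = 104.1°

From the circular-orbit relation v² = μ/r at r = 7206 km: μ = v²r = (7.437)² × 7206 = 3.98556×10^5 km³/s².
Semi-major axis of the transfer orbit: a_t = (7206 + 58040)/2 = 32623 km.
Transfer time t = π√(a_t³/μ) = 29321.8 s.
The target's mean motion on its circular orbit is ω₂ = √(μ/r₂³) = 4.51496×10^-5 rad/s.
Angle swept by the target during transfer: ω₂·t = 1.32387 rad = 75.852°.
The communications satellite traverses 180° on the transfer ellipse, so the target must lead by 180° − 75.852° = 104.1°.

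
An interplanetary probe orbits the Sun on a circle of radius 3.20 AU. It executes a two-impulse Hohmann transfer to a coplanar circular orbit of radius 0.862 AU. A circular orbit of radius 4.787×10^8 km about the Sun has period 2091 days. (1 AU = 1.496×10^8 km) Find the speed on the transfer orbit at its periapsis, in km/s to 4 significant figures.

From Kepler's third law T² = 4π²r³/μ at r = 4.787×10^8 km, T = 2091 days = 2091 × 86400 s = 1.806624×10^8 s: μ = 4π²r³/T² = 1.32683×10^11 km³/s².
In km: r₁ = 3.20 × 1.496×10^8 = 4.7872×10^8 km; r₂ = 0.862 × 1.496×10^8 = 1.289552×10^8 km.
Semi-major axis of the transfer orbit: a_t = (4.7872×10^8 + 1.289552×10^8)/2 = 3.038376×10^8 km.
The periapsis of the transfer ellipse is at r = 1.289552×10^8 km.
Applying v² = μ(2/r − 1/a_t): v = 40.26 km/s.

v = 40.26 km/s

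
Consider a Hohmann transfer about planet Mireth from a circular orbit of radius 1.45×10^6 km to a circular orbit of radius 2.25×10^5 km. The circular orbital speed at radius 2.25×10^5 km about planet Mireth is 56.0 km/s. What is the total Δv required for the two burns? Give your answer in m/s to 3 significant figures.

Δv = 28300 m/s

From the circular-orbit relation v² = μ/r at r = 2.25×10^5 km: μ = v²r = (56.0)² × 2.25×10^5 = 7.05600×10^8 km³/s².
Transfer-ellipse semi-major axis a_t = (r₁ + r₂)/2 = (1.450×10^6 + 2.250×10^5)/2 = 8.375×10^5 km.
Circular speed at r₁: v₁ = √(μ/r₁) = √(7.05600×10^8/1.450×10^6) = 22.0595 km/s.
On the transfer ellipse at r₁, vis-viva gives v_a = √[μ(2/r₁ − 1/a_t)] = 11.4339 km/s.
First burn Δv₁ = |v_a − v₁| = 10.626 km/s.
At r₂, v₂ = √(μ/r₂) = 56.000 km/s.
Transfer-orbit speed at r₂: v_p = √[μ(2/r₂ − 1/a_t)] = 73.685 km/s.
Second burn Δv₂ = |v₂ − v_p| = 17.685 km/s.
Δv = Δv₁ + Δv₂ = 10.626 + 17.685 = 28.31 km/s.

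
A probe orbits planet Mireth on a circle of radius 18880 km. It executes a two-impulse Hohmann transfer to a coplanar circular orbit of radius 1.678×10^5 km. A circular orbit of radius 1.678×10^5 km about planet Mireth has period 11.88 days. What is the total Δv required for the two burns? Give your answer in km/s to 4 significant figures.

From Kepler's third law T² = 4π²r³/μ at r = 1.678×10^5 km, T = 11.88 days = 11.88 × 86400 s = 1.026432×10^6 s: μ = 4π²r³/T² = 1.77042×10^5 km³/s².
Semi-major axis of the transfer orbit: a_t = (18880 + 1.678×10^5)/2 = 93340 km.
At r₁ the circular-orbit speed is v₁ = √(μ/r₁) = 3.062 km/s.
On the transfer ellipse at r₁, vis-viva gives v_p = √[μ(2/r₁ − 1/a_t)] = 4.106 km/s.
First burn Δv₁ = |v_p − v₁| = 1.044 km/s.
At r₂, v₂ = √(μ/r₂) = 1.0272 km/s.
Transfer-orbit speed at r₂: v_a = √[μ(2/r₂ − 1/a_t)] = 0.46196 km/s.
Second burn Δv₂ = |v₂ − v_a| = 0.5652 km/s.
Total Δv = Δv₁ + Δv₂ = 1.609 km/s.

Δv = 1.609 km/s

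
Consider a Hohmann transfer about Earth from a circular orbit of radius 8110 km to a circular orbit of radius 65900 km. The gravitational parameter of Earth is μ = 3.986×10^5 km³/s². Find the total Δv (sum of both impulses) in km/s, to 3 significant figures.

Δv = 3.65 km/s

Semi-major axis of the transfer orbit: a_t = (8110 + 65900)/2 = 37005 km.
At r₁ the circular-orbit speed is v₁ = √(μ/r₁) = 7.011 km/s.
On the transfer ellipse at r₁, v² = μ(2/r − 1/a) gives v_p = √[μ(2/r₁ − 1/a_t)] = 9.356 km/s.
First burn Δv₁ = |v_p − v₁| = 2.345 km/s.
At r₂, v₂ = √(μ/r₂) = 2.459 km/s.
Transfer-orbit speed at r₂: v_a = √[μ(2/r₂ − 1/a_t)] = 1.151 km/s.
Second burn Δv₂ = |v₂ − v_a| = 1.308 km/s.
Δv = Δv₁ + Δv₂ = 2.345 + 1.308 = 3.653 km/s.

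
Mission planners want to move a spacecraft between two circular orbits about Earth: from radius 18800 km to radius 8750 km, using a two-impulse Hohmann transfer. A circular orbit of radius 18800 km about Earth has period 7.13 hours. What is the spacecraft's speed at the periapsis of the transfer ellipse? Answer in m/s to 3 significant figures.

v = 7880 m/s

From Kepler's third law T² = 4π²r³/μ at r = 18800 km, T = 7.13 hours = 7.13 × 3600 s = 25668 s: μ = 4π²r³/T² = 3.98152×10^5 km³/s².
Semi-major axis of the transfer orbit: a_t = (18800 + 8750)/2 = 13775 km.
The periapsis of the transfer ellipse is at r = 8750 km.
From the vis-viva equation, v = √[μ(2/r − 1/a_t)] = 7.880 km/s.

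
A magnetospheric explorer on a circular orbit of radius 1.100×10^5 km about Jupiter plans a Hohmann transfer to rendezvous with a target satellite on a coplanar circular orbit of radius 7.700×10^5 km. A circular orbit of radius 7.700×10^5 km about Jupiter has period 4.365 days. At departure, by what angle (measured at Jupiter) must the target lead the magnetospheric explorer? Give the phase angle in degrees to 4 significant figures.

φ = 102.2°

From Kepler's third law T² = 4π²r³/μ at r = 7.700×10^5 km, T = 4.365 days = 4.365 × 86400 s = 3.77136×10^5 s: μ = 4π²r³/T² = 1.26717×10^8 km³/s².
Semi-major axis of the transfer orbit: a_t = (1.100×10^5 + 7.700×10^5)/2 = 4.400×10^5 km.
Transfer time t = π√(a_t³/μ) = 81453.7 s.
Target angular speed ω₂ = √(μ/r₂³) = 1.66603×10^-5 rad/s.
Angle swept by the target during transfer: ω₂·t = 1.35704 rad = 77.753°.
Arrival is 180° from departure on the ellipse, so φ = 180° − 77.753° = 102.2°.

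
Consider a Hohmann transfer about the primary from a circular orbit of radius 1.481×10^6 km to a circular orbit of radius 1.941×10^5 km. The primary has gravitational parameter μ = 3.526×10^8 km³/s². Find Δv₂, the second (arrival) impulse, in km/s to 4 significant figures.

Δv₂ = 14.05 km/s

Semi-major axis of the transfer orbit: a_t = (1.481×10^6 + 1.941×10^5)/2 = 8.3755×10^5 km.
On the circular orbit at r = 1.941×10^5 km, v_c = √(μ/r) = 42.6215 km/s.
Vis-viva on the transfer ellipse at r = 1.941×10^5 km gives v_t = √[μ(2/r − 1/a_t)] = 56.6762 km/s.
Δv₂ = |v_t − v_c| = |56.6762 − 42.6215| = 14.05 km/s.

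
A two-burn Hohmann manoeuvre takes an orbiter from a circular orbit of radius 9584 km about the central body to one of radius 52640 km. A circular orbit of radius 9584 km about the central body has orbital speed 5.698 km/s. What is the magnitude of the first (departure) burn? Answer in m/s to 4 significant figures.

From the circular-orbit relation v² = μ/r at r = 9584 km: μ = v²r = (5.698)² × 9584 = 3.11166×10^5 km³/s².
Semi-major axis of the transfer orbit: a_t = (9584 + 52640)/2 = 31112 km.
Circular speed at r = 9584 km: v_c = √(μ/r) = 5.698 km/s.
Transfer-orbit speed at the same r (vis-viva, a = a_t): v_t = √[μ(2/r − 1/a_t)] = 7.412 km/s.
Δv₁ = |v_t − v_c| = |7.412 − 5.698| = 1.714 km/s.

Δv₁ = 1714 m/s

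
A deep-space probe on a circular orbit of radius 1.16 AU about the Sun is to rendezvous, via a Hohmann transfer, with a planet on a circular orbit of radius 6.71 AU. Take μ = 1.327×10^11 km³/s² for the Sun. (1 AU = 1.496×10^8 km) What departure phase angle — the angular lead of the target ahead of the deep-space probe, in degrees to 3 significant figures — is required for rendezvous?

In km: r₁ = 1.16 × 1.496×10^8 = 1.73536×10^8 km; r₂ = 6.71 × 1.496×10^8 = 1.003816×10^9 km.
The Hohmann ellipse has a_t = (r₁ + r₂)/2 = 5.88676×10^8 km.
Transfer time t = π√(a_t³/μ) = 1.232×10^8 s.
The target's mean motion on its circular orbit is ω₂ = √(μ/r₂³) = 1.145×10^-8 rad/s.
Angle swept by the target during transfer: ω₂·t = 1.411 rad = 80.84°.
Arrival is 180° from departure on the ellipse, so φ = 180° − 80.84° = 99.2°.

φ = 99.2°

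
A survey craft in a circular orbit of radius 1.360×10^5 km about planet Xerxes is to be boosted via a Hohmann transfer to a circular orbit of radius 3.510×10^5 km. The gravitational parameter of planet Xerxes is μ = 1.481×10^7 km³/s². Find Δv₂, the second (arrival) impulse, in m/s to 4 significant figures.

Transfer-ellipse semi-major axis a_t = (r₁ + r₂)/2 = (1.360×10^5 + 3.510×10^5)/2 = 2.435×10^5 km.
On the circular orbit at r = 3.510×10^5 km, v_c = √(μ/r) = 6.4957 km/s.
Vis-viva on the transfer ellipse at r = 3.510×10^5 km gives v_t = √[μ(2/r − 1/a_t)] = 4.8545 km/s.
Δv₂ = |v_t − v_c| = |4.8545 − 6.4957| = 1.641 km/s.

Δv₂ = 1641 m/s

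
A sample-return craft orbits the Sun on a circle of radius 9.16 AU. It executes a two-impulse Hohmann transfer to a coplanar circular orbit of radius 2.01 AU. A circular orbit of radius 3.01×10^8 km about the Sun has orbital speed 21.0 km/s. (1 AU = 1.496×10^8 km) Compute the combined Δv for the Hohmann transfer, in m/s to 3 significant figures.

Δv = 9830 m/s

From the circular-orbit relation v² = μ/r at r = 3.01×10^8 km: μ = v²r = (21.0)² × 3.01×10^8 = 1.32741×10^11 km³/s².
In km: r₁ = 9.16 × 1.496×10^8 = 1.370336×10^9 km; r₂ = 2.01 × 1.496×10^8 = 3.00696×10^8 km.
The Hohmann ellipse has a_t = (r₁ + r₂)/2 = 8.35516×10^8 km.
Circular speed at r₁: v₁ = √(μ/r₁) = √(1.32741×10^11/1.370336×10^9) = 9.842 km/s.
Transfer-orbit speed at r₁ (vis-viva): v_a = √[μ(2/r₁ − 1/a_t)] = 5.904 km/s.
First burn Δv₁ = |v_a − v₁| = 3.938 km/s.
At r₂, v₂ = √(μ/r₂) = 21.011 km/s.
Transfer-orbit speed at r₂: v_p = √[μ(2/r₂ − 1/a_t)] = 26.908 km/s.
Second burn Δv₂ = |v₂ − v_p| = 5.897 km/s.
Δv = Δv₁ + Δv₂ = 3.938 + 5.897 = 9.835 km/s.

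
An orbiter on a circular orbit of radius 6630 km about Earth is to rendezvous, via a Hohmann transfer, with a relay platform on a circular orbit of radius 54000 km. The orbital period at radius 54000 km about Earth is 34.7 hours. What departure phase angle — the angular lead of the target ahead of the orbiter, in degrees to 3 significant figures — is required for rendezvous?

From Kepler's third law T² = 4π²r³/μ at r = 54000 km, T = 34.7 hours = 34.7 × 3600 s = 1.2492×10^5 s: μ = 4π²r³/T² = 3.98361×10^5 km³/s².
Transfer-ellipse semi-major axis a_t = (r₁ + r₂)/2 = (6630 + 54000)/2 = 30315 km.
Transfer time t = π√(a_t³/μ) = 26270 s.
The target's mean motion on its circular orbit is ω₂ = √(μ/r₂³) = 5.030×10^-5 rad/s.
Angle swept by the target during transfer: ω₂·t = 1.3214 rad = 75.71°.
The orbiter traverses 180° on the transfer ellipse, so the target must lead by 180° − 75.71° = 104°.

φ = 104°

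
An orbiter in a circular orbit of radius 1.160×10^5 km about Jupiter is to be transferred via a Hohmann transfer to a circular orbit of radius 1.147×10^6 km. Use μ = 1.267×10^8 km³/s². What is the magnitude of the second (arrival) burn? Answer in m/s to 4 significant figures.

The Hohmann ellipse has a_t = (r₁ + r₂)/2 = 6.315×10^5 km.
On the circular orbit at r = 1.147×10^6 km, v_c = √(μ/r) = 10.5101 km/s.
Transfer-orbit speed at the same r (vis-viva, a = a_t): v_t = √[μ(2/r − 1/a_t)] = 4.50452 km/s.
Δv₂ = |v_t − v_c| = |4.50452 − 10.5101| = 6.006 km/s.

Δv₂ = 6006 m/s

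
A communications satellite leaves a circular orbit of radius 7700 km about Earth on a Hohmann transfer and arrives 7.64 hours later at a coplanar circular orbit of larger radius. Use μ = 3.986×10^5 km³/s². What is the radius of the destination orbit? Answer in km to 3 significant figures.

r₂ = 54800 km

Transfer time t = 7.64 hours = 27504 s, and t = π√(a_t³/μ).
So a_t = (μ t²/π²)^(1/3) = (3.986×10^5 × (27504)² / π²)^(1/3) = 31261 km.
Since a_t = (r₁ + r₂)/2, r₂ = 2a_t − r₁ = 2×31261 − 7700 = 54822 km.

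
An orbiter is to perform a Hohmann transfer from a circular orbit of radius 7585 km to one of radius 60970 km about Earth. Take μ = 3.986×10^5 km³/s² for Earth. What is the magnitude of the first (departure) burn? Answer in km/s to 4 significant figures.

Δv₁ = 2.419 km/s

Semi-major axis of the transfer orbit: a_t = (7585 + 60970)/2 = 34277.5 km.
On the circular orbit at r = 7585 km, v_c = √(μ/r) = 7.249 km/s.
Vis-viva on the transfer ellipse at r = 7585 km gives v_t = √[μ(2/r − 1/a_t)] = 9.668 km/s.
Δv₁ = |v_t − v_c| = |9.668 − 7.249| = 2.419 km/s.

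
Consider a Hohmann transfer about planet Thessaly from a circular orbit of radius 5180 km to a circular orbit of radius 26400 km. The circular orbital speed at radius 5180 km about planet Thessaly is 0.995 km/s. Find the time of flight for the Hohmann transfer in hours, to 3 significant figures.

t = 24.2 hours

From the circular-orbit relation v² = μ/r at r = 5180 km: μ = v²r = (0.995)² × 5180 = 5128.33 km³/s².
Semi-major axis of the transfer orbit: a_t = (5180 + 26400)/2 = 15790 km.
Transfer time t = π√(a_t³/μ) = π√((15790)³ / 5128.33) = 87040 s.
Converting: 87040 s ÷ 3600 s/hour = 24.2 hours.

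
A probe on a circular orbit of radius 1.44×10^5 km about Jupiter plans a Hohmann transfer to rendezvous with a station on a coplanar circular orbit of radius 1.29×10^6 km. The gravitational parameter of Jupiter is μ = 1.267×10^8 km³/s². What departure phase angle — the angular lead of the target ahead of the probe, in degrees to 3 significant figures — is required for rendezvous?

φ = 105°

Transfer-ellipse semi-major axis a_t = (r₁ + r₂)/2 = (1.440×10^5 + 1.290×10^6)/2 = 7.170×10^5 km.
Transfer time t = π√(a_t³/μ) = 1.6945×10^5 s.
Target angular speed ω₂ = √(μ/r₂³) = 7.6825×10^-6 rad/s.
Angle swept by the target during transfer: ω₂·t = 1.3018 rad = 74.59°.
Arrival is 180° from departure on the ellipse, so φ = 180° − 74.59° = 105°.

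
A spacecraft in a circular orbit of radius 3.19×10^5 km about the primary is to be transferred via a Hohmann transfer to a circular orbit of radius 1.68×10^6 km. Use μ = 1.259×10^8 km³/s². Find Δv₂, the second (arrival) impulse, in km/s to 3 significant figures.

The Hohmann ellipse has a_t = (r₁ + r₂)/2 = 9.995×10^5 km.
On the circular orbit at r = 1.680×10^6 km, v_c = √(μ/r) = 8.657 km/s.
Transfer-orbit speed at the same r (vis-viva, a = a_t): v_t = √[μ(2/r − 1/a_t)] = 4.891 km/s.
Δv₂ = |v_t − v_c| = |4.891 − 8.657| = 3.766 km/s.

Δv₂ = 3.77 km/s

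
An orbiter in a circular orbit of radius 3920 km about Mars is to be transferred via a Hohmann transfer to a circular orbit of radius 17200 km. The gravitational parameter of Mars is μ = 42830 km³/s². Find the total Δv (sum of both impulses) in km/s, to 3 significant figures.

Semi-major axis of the transfer orbit: a_t = (3920 + 17200)/2 = 10560 km.
At r₁ the circular-orbit speed is v₁ = √(μ/r₁) = 3.3055 km/s.
Transfer-orbit speed at r₁ (vis-viva): v_p = √[μ(2/r₁ − 1/a_t)] = 4.2186 km/s.
First burn Δv₁ = |v_p − v₁| = 0.9131 km/s.
At r₂, v₂ = √(μ/r₂) = 1.578 km/s.
Transfer-orbit speed at r₂: v_a = √[μ(2/r₂ − 1/a_t)] = 0.9614 km/s.
Second burn Δv₂ = |v₂ − v_a| = 0.6166 km/s.
Δv = Δv₁ + Δv₂ = 0.9131 + 0.6166 = 1.530 km/s.

Δv = 1.53 km/s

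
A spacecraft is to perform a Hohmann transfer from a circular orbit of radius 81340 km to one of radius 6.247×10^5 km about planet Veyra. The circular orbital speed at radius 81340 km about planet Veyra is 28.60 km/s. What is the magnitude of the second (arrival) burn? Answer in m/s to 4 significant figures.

From the circular-orbit relation v² = μ/r at r = 81340 km: μ = v²r = (28.60)² × 81340 = 6.65329×10^7 km³/s².
The Hohmann ellipse has a_t = (r₁ + r₂)/2 = 3.5302×10^5 km.
Circular speed at r = 6.247×10^5 km: v_c = √(μ/r) = 10.32 km/s.
Transfer-orbit speed at the same r (vis-viva, a = a_t): v_t = √[μ(2/r − 1/a_t)] = 4.954 km/s.
Δv₂ = |v_t − v_c| = |4.954 − 10.32| = 5.366 km/s.

Δv₂ = 5366 m/s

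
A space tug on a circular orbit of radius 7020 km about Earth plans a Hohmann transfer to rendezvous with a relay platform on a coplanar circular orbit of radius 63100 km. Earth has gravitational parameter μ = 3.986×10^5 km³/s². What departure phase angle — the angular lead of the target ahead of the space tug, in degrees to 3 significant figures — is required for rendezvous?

φ = 105°

Semi-major axis of the transfer orbit: a_t = (7020 + 63100)/2 = 35060 km.
The half-period of the transfer ellipse is t = π√(a_t³/μ) = 32666 s.
Target angular speed ω₂ = √(μ/r₂³) = 3.9831×10^-5 rad/s.
Angle swept by the target during transfer: ω₂·t = 1.3011 rad = 74.55°.
The space tug traverses 180° on the transfer ellipse, so the target must lead by 180° − 74.55° = 105°.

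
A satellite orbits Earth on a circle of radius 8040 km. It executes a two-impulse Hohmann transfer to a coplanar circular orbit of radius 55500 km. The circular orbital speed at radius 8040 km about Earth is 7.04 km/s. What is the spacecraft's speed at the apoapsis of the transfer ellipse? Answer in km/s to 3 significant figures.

From the circular-orbit relation v² = μ/r at r = 8040 km: μ = v²r = (7.04)² × 8040 = 3.98475×10^5 km³/s².
Transfer-ellipse semi-major axis a_t = (r₁ + r₂)/2 = (8040 + 55500)/2 = 31770 km.
At apoapsis, r = 55500 km.
Applying v² = μ(2/r − 1/a_t): v = 1.348 km/s.

v = 1.35 km/s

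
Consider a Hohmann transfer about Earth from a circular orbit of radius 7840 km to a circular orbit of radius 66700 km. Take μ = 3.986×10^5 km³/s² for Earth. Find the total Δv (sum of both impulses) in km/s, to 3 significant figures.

Δv = 3.73 km/s

The Hohmann ellipse has a_t = (r₁ + r₂)/2 = 37270 km.
At r₁ the circular-orbit speed is v₁ = √(μ/r₁) = 7.1303 km/s.
Transfer-orbit speed at r₁ (v² = μ(2/r − 1/a)): v_p = √[μ(2/r₁ − 1/a_t)] = 9.5388 km/s.
First burn Δv₁ = |v_p − v₁| = 2.4085 km/s.
Circular speed at r₂: v₂ = √(μ/r₂) = 2.4446 km/s.
Transfer-orbit speed at r₂: v_a = √[μ(2/r₂ − 1/a_t)] = 1.1212 km/s.
Second burn Δv₂ = |v₂ − v_a| = 1.3234 km/s.
Δv = Δv₁ + Δv₂ = 2.4085 + 1.3234 = 3.732 km/s.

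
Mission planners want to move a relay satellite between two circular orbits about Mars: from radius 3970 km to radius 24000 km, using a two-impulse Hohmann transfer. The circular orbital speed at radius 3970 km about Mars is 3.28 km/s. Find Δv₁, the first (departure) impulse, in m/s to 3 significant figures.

Δv₁ = 1020 m/s

From the circular-orbit relation v² = μ/r at r = 3970 km: μ = v²r = (3.28)² × 3970 = 42710.8 km³/s².
Transfer-ellipse semi-major axis a_t = (r₁ + r₂)/2 = (3970 + 24000)/2 = 13985 km.
Circular speed at r = 3970 km: v_c = √(μ/r) = 3.280 km/s.
Transfer-orbit speed at the same r (vis-viva, a = a_t): v_t = √[μ(2/r − 1/a_t)] = 4.297 km/s.
Δv₁ = |v_t − v_c| = |4.297 − 3.280| = 1.017 km/s.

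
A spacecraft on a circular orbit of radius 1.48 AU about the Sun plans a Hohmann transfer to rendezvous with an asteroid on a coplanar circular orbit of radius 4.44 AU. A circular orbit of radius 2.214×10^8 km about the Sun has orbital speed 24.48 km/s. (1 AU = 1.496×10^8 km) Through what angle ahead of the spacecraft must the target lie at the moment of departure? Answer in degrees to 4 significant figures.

φ = 82.02°

From the circular-orbit relation v² = μ/r at r = 2.214×10^8 km: μ = v²r = (24.48)² × 2.214×10^8 = 1.32678×10^11 km³/s².
In km: r₁ = 1.48 × 1.496×10^8 = 2.21408×10^8 km; r₂ = 4.44 × 1.496×10^8 = 6.64224×10^8 km.
Transfer-ellipse semi-major axis a_t = (r₁ + r₂)/2 = (2.21408×10^8 + 6.64224×10^8)/2 = 4.42816×10^8 km.
The half-period of the transfer ellipse is t = π√(a_t³/μ) = 8.037×10^7 s.
The target's mean motion on its circular orbit is ω₂ = √(μ/r₂³) = 2.128×10^-8 rad/s.
Angle swept by the target during transfer: ω₂·t = 1.710 rad = 97.98°.
Arrival is 180° from departure on the ellipse, so φ = 180° − 97.98° = 82.02°.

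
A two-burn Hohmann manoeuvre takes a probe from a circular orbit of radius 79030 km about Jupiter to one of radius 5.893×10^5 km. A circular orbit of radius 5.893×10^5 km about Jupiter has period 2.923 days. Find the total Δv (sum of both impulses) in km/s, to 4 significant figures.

Δv = 20.66 km/s

From Kepler's third law T² = 4π²r³/μ at r = 5.893×10^5 km, T = 2.923 days = 2.923 × 86400 s = 2.525472×10^5 s: μ = 4π²r³/T² = 1.26673×10^8 km³/s².
Transfer-ellipse semi-major axis a_t = (r₁ + r₂)/2 = (79030 + 5.893×10^5)/2 = 3.34165×10^5 km.
At r₁ the circular-orbit speed is v₁ = √(μ/r₁) = 40.04 km/s.
On the transfer ellipse at r₁, v² = μ(2/r − 1/a) gives v_p = √[μ(2/r₁ − 1/a_t)] = 53.17 km/s.
First burn Δv₁ = |v_p − v₁| = 13.13 km/s.
Circular speed at r₂: v₂ = √(μ/r₂) = 14.661 km/s.
Transfer-orbit speed at r₂: v_a = √[μ(2/r₂ − 1/a_t)] = 7.1300 km/s.
Second burn Δv₂ = |v₂ − v_a| = 7.531 km/s.
Δv = Δv₁ + Δv₂ = 13.13 + 7.531 = 20.66 km/s.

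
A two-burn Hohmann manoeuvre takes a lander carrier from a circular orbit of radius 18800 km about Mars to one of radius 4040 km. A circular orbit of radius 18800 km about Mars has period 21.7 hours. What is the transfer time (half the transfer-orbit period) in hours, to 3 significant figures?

t = 5.14 hours

From Kepler's third law T² = 4π²r³/μ at r = 18800 km, T = 21.7 hours = 21.7 × 3600 s = 78120 s: μ = 4π²r³/T² = 42984.2 km³/s².
Transfer-ellipse semi-major axis a_t = (r₁ + r₂)/2 = (18800 + 4040)/2 = 11420 km.
By Kepler's third law the transfer-orbit period is T = 2π√(a_t³/μ), so t = T/2 = 18490 s.
Converting: 18490 s ÷ 3600 s/hour = 5.14 hours.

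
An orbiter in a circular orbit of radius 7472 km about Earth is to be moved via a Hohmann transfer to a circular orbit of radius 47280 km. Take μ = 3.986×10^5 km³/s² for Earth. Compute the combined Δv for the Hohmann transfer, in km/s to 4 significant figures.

The Hohmann ellipse has a_t = (r₁ + r₂)/2 = 27376 km.
Circular speed at r₁: v₁ = √(μ/r₁) = √(3.986×10^5/7472) = 7.3038 km/s.
On the transfer ellipse at r₁, vis-viva gives v_p = √[μ(2/r₁ − 1/a_t)] = 9.5985 km/s.
First burn Δv₁ = |v_p − v₁| = 2.2947 km/s.
At r₂, v₂ = √(μ/r₂) = 2.90355 km/s.
Transfer-orbit speed at r₂: v_a = √[μ(2/r₂ − 1/a_t)] = 1.51692 km/s.
Second burn Δv₂ = |v₂ − v_a| = 1.3866 km/s.
Δv = Δv₁ + Δv₂ = 2.2947 + 1.3866 = 3.681 km/s.

Δv = 3.681 km/s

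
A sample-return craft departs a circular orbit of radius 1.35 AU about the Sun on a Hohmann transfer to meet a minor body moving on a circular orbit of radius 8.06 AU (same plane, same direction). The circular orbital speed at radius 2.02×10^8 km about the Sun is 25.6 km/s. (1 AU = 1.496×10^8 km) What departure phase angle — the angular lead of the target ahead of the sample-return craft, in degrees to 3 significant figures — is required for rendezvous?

From the circular-orbit relation v² = μ/r at r = 2.02×10^8 km: μ = v²r = (25.6)² × 2.02×10^8 = 1.32383×10^11 km³/s².
In km: r₁ = 1.35 × 1.496×10^8 = 2.0196×10^8 km; r₂ = 8.06 × 1.496×10^8 = 1.205776×10^9 km.
Transfer-ellipse semi-major axis a_t = (r₁ + r₂)/2 = (2.0196×10^8 + 1.205776×10^9)/2 = 7.03868×10^8 km.
The half-period of the transfer ellipse is t = π√(a_t³/μ) = 1.6124×10^8 s.
Target angular speed ω₂ = √(μ/r₂³) = 8.6899×10^-9 rad/s.
Angle swept by the target during transfer: ω₂·t = 1.4012 rad = 80.28°.
The sample-return craft traverses 180° on the transfer ellipse, so the target must lead by 180° − 80.28° = 99.7°.

φ = 99.7°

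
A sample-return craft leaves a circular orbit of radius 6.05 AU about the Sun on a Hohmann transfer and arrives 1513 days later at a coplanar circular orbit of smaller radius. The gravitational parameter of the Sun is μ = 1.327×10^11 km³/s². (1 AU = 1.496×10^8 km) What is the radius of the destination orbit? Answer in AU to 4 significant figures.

In km: r₁ = 6.05 × 1.496×10^8 = 9.0508×10^8 km.
Transfer time t = 1513 days = 1.307232×10^8 s, and t = π√(a_t³/μ).
So a_t = (μ t²/π²)^(1/3) = (1.327×10^11 × (1.307232×10^8)² / π²)^(1/3) = 6.1248×10^8 km.
Since a_t = (r₁ + r₂)/2, r₂ = 2a_t − r₁ = 2×6.1248×10^8 − 9.0508×10^8 = 3.1988×10^8 km.
In AU: r₂ = 3.1988×10^8 / 1.496×10^8 = 2.138 AU.

r₂ = 2.138 AU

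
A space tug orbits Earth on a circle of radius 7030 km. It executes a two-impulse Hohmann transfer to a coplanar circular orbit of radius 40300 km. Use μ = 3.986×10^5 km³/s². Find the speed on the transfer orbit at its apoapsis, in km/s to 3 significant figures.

Semi-major axis of the transfer orbit: a_t = (7030 + 40300)/2 = 23665 km.
The apoapsis of the transfer ellipse is at r = 40300 km.
Vis-viva: v = √[μ(2/r − 1/a_t)] = √[3.986×10^5 × (2/40300 − 1/23665)] = 1.714 km/s.

v = 1.71 km/s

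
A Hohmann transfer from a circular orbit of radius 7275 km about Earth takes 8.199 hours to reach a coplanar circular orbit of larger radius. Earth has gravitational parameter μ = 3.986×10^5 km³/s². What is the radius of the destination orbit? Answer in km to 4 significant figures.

r₂ = 58260 km

Transfer time t = 8.199 hours = 29516.4 s, and t = π√(a_t³/μ).
So a_t = (μ t²/π²)^(1/3) = (3.986×10^5 × (29516.4)² / π²)^(1/3) = 32768 km.
Since a_t = (r₁ + r₂)/2, r₂ = 2a_t − r₁ = 2×32768 − 7275 = 58261 km.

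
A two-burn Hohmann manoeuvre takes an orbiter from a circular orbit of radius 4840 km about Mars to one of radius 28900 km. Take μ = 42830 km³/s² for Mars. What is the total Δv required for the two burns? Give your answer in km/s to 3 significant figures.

Transfer-ellipse semi-major axis a_t = (r₁ + r₂)/2 = (4840 + 28900)/2 = 16870 km.
At r₁ the circular-orbit speed is v₁ = √(μ/r₁) = 2.97476 km/s.
On the transfer ellipse at r₁, vis-viva equation gives v_p = √[μ(2/r₁ − 1/a_t)] = 3.89352 km/s.
First burn Δv₁ = |v_p − v₁| = 0.9188 km/s.
At r₂, v₂ = √(μ/r₂) = 1.2174 km/s.
Transfer-orbit speed at r₂: v_a = √[μ(2/r₂ − 1/a_t)] = 0.65206 km/s.
Second burn Δv₂ = |v₂ − v_a| = 0.5653 km/s.
Δv = Δv₁ + Δv₂ = 0.9188 + 0.5653 = 1.484 km/s.

Δv = 1.48 km/s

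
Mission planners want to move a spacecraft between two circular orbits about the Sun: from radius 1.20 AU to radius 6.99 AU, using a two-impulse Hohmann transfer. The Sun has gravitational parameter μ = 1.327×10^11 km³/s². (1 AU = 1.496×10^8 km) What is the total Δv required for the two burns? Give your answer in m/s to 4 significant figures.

Δv = 13500 m/s

In km: r₁ = 1.20 × 1.496×10^8 = 1.7952×10^8 km; r₂ = 6.99 × 1.496×10^8 = 1.045704×10^9 km.
Transfer-ellipse semi-major axis a_t = (r₁ + r₂)/2 = (1.7952×10^8 + 1.045704×10^9)/2 = 6.12612×10^8 km.
At r₁ the circular-orbit speed is v₁ = √(μ/r₁) = 27.188 km/s.
On the transfer ellipse at r₁, v² = μ(2/r − 1/a) gives v_p = √[μ(2/r₁ − 1/a_t)] = 35.521 km/s.
First burn Δv₁ = |v_p − v₁| = 8.333 km/s.
At r₂, v₂ = √(μ/r₂) = 11.265 km/s.
Transfer-orbit speed at r₂: v_a = √[μ(2/r₂ − 1/a_t)] = 6.0981 km/s.
Second burn Δv₂ = |v₂ − v_a| = 5.167 km/s.
Δv = Δv₁ + Δv₂ = 8.333 + 5.167 = 13.50 km/s.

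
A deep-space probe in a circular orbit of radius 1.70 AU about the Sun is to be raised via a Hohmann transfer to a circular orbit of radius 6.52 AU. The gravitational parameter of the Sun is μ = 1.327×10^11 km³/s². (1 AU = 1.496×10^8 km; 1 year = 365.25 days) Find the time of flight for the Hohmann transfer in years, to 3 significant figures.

t = 4.17 years

In km: r₁ = 1.70 × 1.496×10^8 = 2.5432×10^8 km; r₂ = 6.52 × 1.496×10^8 = 9.75392×10^8 km.
Semi-major axis of the transfer orbit: a_t = (2.5432×10^8 + 9.75392×10^8)/2 = 6.14856×10^8 km.
Half the transfer-orbit period gives t = π√(a_t³/μ) = 1.315×10^8 s.
Converting: 1.315×10^8 s ÷ 3.15576×10^7 s/year (365.25 × 86400) = 4.17 years.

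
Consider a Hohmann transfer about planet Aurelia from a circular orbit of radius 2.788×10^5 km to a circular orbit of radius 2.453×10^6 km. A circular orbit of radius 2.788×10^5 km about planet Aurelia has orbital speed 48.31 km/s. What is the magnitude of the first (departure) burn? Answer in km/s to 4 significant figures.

Δv₁ = 16.43 km/s

From the circular-orbit relation v² = μ/r at r = 2.788×10^5 km: μ = v²r = (48.31)² × 2.788×10^5 = 6.50679×10^8 km³/s².
Transfer-ellipse semi-major axis a_t = (r₁ + r₂)/2 = (2.788×10^5 + 2.453×10^6)/2 = 1.3659×10^6 km.
Circular speed at r = 2.788×10^5 km: v_c = √(μ/r) = 48.31 km/s.
Transfer-orbit speed at the same r (vis-viva, a = a_t): v_t = √[μ(2/r − 1/a_t)] = 64.74 km/s.
Δv₁ = |v_t − v_c| = |64.74 − 48.31| = 16.43 km/s.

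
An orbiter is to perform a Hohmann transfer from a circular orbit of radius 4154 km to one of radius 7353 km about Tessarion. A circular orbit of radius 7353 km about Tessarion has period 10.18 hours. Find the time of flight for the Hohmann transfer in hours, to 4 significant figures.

t = 3.523 hours

From Kepler's third law T² = 4π²r³/μ at r = 7353 km, T = 10.18 hours = 10.18 × 3600 s = 36648 s: μ = 4π²r³/T² = 11685.7 km³/s².
The Hohmann ellipse has a_t = (r₁ + r₂)/2 = 5753.5 km.
Half the transfer-orbit period gives t = π√(a_t³/μ) = 12683 s.
Converting: 12683 s ÷ 3600 s/hour = 3.523 hours.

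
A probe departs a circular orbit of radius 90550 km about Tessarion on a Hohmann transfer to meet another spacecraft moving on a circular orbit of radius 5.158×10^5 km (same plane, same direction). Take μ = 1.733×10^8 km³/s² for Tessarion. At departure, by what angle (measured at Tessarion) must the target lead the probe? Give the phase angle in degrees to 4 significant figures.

φ = 98.89°

Semi-major axis of the transfer orbit: a_t = (90550 + 5.158×10^5)/2 = 3.03175×10^5 km.
The half-period of the transfer ellipse is t = π√(a_t³/μ) = 39837 s.
The target's mean motion on its circular orbit is ω₂ = √(μ/r₂³) = 3.5537×10^-5 rad/s.
Angle swept by the target during transfer: ω₂·t = 1.4157 rad = 81.11°.
Arrival is 180° from departure on the ellipse, so φ = 180° − 81.11° = 98.89°.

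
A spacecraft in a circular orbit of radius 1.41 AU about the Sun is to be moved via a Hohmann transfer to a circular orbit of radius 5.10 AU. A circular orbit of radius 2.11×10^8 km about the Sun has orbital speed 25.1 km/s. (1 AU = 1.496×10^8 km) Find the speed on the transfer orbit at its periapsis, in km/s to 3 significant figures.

From the circular-orbit relation v² = μ/r at r = 2.11×10^8 km: μ = v²r = (25.1)² × 2.11×10^8 = 1.32932×10^11 km³/s².
In km: r₁ = 1.41 × 1.496×10^8 = 2.10936×10^8 km; r₂ = 5.10 × 1.496×10^8 = 7.6296×10^8 km.
Transfer-ellipse semi-major axis a_t = (r₁ + r₂)/2 = (2.10936×10^8 + 7.6296×10^8)/2 = 4.86948×10^8 km.
At periapsis, r = 2.10936×10^8 km.
From the vis-viva equation, v = √[μ(2/r − 1/a_t)] = 31.42 km/s.

v = 31.4 km/s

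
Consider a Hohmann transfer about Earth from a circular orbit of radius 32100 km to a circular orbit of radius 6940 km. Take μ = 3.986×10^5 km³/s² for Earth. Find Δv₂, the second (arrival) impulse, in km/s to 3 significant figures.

Δv₂ = 2.14 km/s

Transfer-ellipse semi-major axis a_t = (r₁ + r₂)/2 = (32100 + 6940)/2 = 19520 km.
On the circular orbit at r = 6940 km, v_c = √(μ/r) = 7.579 km/s.
Vis-viva on the transfer ellipse at r = 6940 km gives v_t = √[μ(2/r − 1/a_t)] = 9.719 km/s.
Δv₂ = |v_t − v_c| = |9.719 − 7.579| = 2.140 km/s.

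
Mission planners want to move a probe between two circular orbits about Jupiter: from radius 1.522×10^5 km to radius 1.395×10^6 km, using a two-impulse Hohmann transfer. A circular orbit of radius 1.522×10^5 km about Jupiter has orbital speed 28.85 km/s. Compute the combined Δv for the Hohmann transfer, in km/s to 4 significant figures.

From the circular-orbit relation v² = μ/r at r = 1.522×10^5 km: μ = v²r = (28.85)² × 1.522×10^5 = 1.26679×10^8 km³/s².
The Hohmann ellipse has a_t = (r₁ + r₂)/2 = 7.736×10^5 km.
At r₁ the circular-orbit speed is v₁ = √(μ/r₁) = 28.850 km/s.
On the transfer ellipse at r₁, v² = μ(2/r − 1/a) gives v_p = √[μ(2/r₁ − 1/a_t)] = 38.741 km/s.
First burn Δv₁ = |v_p − v₁| = 9.891 km/s.
At r₂, v₂ = √(μ/r₂) = 9.5294 km/s.
Transfer-orbit speed at r₂: v_a = √[μ(2/r₂ − 1/a_t)] = 4.2268 km/s.
Second burn Δv₂ = |v₂ − v_a| = 5.303 km/s.
Δv = Δv₁ + Δv₂ = 9.891 + 5.303 = 15.19 km/s.

Δv = 15.19 km/s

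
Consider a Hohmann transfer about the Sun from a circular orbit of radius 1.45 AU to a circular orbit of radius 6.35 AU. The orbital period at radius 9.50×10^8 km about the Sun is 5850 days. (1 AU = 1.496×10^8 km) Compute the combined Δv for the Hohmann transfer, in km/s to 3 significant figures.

Δv = 11.4 km/s

From Kepler's third law T² = 4π²r³/μ at r = 9.50×10^8 km, T = 5850 days = 5850 × 86400 s = 5.0544×10^8 s: μ = 4π²r³/T² = 1.32493×10^11 km³/s².
In km: r₁ = 1.45 × 1.496×10^8 = 2.1692×10^8 km; r₂ = 6.35 × 1.496×10^8 = 9.4996×10^8 km.
The Hohmann ellipse has a_t = (r₁ + r₂)/2 = 5.8344×10^8 km.
At r₁ the circular-orbit speed is v₁ = √(μ/r₁) = 24.7142 km/s.
Transfer-orbit speed at r₁ (vis-viva): v_p = √[μ(2/r₁ − 1/a_t)] = 31.5356 km/s.
First burn Δv₁ = |v_p − v₁| = 6.821 km/s.
Circular speed at r₂: v₂ = √(μ/r₂) = 11.81 km/s.
Transfer-orbit speed at r₂: v_a = √[μ(2/r₂ − 1/a_t)] = 7.201 km/s.
Second burn Δv₂ = |v₂ − v_a| = 4.609 km/s.
Total Δv = Δv₁ + Δv₂ = 11.43 km/s.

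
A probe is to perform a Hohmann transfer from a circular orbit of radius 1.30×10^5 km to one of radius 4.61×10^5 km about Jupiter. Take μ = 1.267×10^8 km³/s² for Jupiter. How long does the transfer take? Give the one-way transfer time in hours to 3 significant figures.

t = 12.5 hours

Transfer-ellipse semi-major axis a_t = (r₁ + r₂)/2 = (1.300×10^5 + 4.610×10^5)/2 = 2.955×10^5 km.
By Kepler's third law the transfer-orbit period is T = 2π√(a_t³/μ), so t = T/2 = 44830 s.
Converting: 44830 s ÷ 3600 s/hour = 12.5 hours.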